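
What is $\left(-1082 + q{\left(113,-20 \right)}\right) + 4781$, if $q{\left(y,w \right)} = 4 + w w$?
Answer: $4103$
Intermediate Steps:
$q{\left(y,w \right)} = 4 + w^{2}$
$\left(-1082 + q{\left(113,-20 \right)}\right) + 4781 = \left(-1082 + \left(4 + \left(-20\right)^{2}\right)\right) + 4781 = \left(-1082 + \left(4 + 400\right)\right) + 4781 = \left(-1082 + 404\right) + 4781 = -678 + 4781 = 4103$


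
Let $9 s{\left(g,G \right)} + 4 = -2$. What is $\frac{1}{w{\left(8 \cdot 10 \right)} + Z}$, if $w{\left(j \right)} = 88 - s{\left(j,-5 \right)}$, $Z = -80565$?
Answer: $- \frac{3}{241429} \approx -1.2426 \cdot 10^{-5}$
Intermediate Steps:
$s{\left(g,G \right)} = - \frac{2}{3}$ ($s{\left(g,G \right)} = - \frac{4}{9} + \frac{1}{9} \left(-2\right) = - \frac{4}{9} - \frac{2}{9} = - \frac{2}{3}$)
$w{\left(j \right)} = \frac{266}{3}$ ($w{\left(j \right)} = 88 - - \frac{2}{3} = 88 + \frac{2}{3} = \frac{266}{3}$)
$\frac{1}{w{\left(8 \cdot 10 \right)} + Z} = \frac{1}{\frac{266}{3} - 80565} = \frac{1}{- \frac{241429}{3}} = - \frac{3}{241429}$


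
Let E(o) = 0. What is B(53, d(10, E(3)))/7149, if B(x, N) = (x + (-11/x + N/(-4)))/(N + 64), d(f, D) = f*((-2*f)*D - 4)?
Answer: 416/1136691 ≈ 0.00036597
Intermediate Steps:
d(f, D) = f*(-4 - 2*D*f) (d(f, D) = f*(-2*D*f - 4) = f*(-4 - 2*D*f))
B(x, N) = (x - 11/x - N/4)/(64 + N) (B(x, N) = (x + (-11/x + N*(-¼)))/(64 + N) = (x + (-11/x - N/4))/(64 + N) = (x - 11/x - N/4)/(64 + N))
B(53, d(10, E(3)))/7149 = ((-11 + 53² - ¼*(-2*10*(2 + 0*10))*53)/(53*(64 - 2*10*(2 + 0*10))))/7149 = ((-11 + 2809 - ¼*(-2*10*(2 + 0))*53)/(53*(64 - 2*10*(2 + 0))))*(1/7149) = ((-11 + 2809 - ¼*(-2*10*2)*53)/(53*(64 - 2*10*2)))*(1/7149) = ((-11 + 2809 - ¼*(-40)*53)/(53*(64 - 40)))*(1/7149) = ((1/53)*(-11 + 2809 + 530)/24)*(1/7149) = ((1/53)*(1/24)*3328)*(1/7149) = (416/159)*(1/7149) = 416/1136691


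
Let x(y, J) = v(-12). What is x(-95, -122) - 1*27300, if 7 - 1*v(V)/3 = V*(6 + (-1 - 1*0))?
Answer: -27099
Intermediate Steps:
v(V) = 21 - 15*V (v(V) = 21 - 3*V*(6 + (-1 - 1*0)) = 21 - 3*V*(6 + (-1 + 0)) = 21 - 3*V*(6 - 1) = 21 - 3*V*5 = 21 - 15*V)
x(y, J) = 201 (x(y, J) = 21 - 15*(-12) = 21 + 180 = 201)
x(-95, -122) - 1*27300 = 201 - 1*27300 = 201 - 27300 = -27099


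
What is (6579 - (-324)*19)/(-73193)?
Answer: -12735/73193 ≈ -0.17399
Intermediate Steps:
(6579 - (-324)*19)/(-73193) = (6579 - 1*(-6156))*(-1/73193) = (6579 + 6156)*(-1/73193) = 12735*(-1/73193) = -12735/73193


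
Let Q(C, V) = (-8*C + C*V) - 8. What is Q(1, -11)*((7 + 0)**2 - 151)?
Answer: 2754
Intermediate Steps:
Q(C, V) = -8 - 8*C + C*V
Q(1, -11)*((7 + 0)**2 - 151) = (-8 - 8*1 + 1*(-11))*((7 + 0)**2 - 151) = (-8 - 8 - 11)*(7**2 - 151) = -27*(49 - 151) = -27*(-102) = 2754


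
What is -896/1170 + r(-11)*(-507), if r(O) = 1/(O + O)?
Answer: 286739/12870 ≈ 22.280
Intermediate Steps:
r(O) = 1/(2*O)
-896/1170 + r(-11)*(-507) = -896/1170 + ((1/2)/(-11))*(-507) = -896*1/1170 + ((1/2)*(-1/11))*(-507) = -448/585 - 1/22*(-507) = -448/585 + 507/22 = 286739/12870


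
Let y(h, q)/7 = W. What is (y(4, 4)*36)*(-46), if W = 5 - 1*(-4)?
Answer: -104328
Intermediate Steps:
W = 9 (W = 5 + 4 = 9)
y(h, q) = 63 (y(h, q) = 7*9 = 63)
(y(4, 4)*36)*(-46) = (63*36)*(-46) = 2268*(-46) = -104328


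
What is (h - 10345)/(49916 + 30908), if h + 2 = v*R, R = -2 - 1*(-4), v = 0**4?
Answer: -10347/80824 ≈ -0.12802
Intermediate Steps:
v = 0
R = 2 (R = -2 + 4 = 2)
h = -2 (h = -2 + 0*2 = -2 + 0 = -2)
(h - 10345)/(49916 + 30908) = (-2 - 10345)/(49916 + 30908) = -10347/80824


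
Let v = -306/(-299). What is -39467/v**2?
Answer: -3528389267/93636 ≈ -37682.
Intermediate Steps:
v = 306/299 (v = -306*(-1/299) = 306/299 ≈ 1.0234)
-39467/v**2 = -39467/((306/299)**2) = -39467/93636/89401 = -39467*89401/93636 = -3528389267/93636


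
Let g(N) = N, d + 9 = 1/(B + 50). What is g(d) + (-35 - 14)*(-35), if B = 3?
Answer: 90419/53 ≈ 1706.0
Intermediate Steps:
d = -476/53 (d = -9 + 1/(3 + 50) = -9 + 1/53 = -476/53 ≈ -8.9811)
g(d) + (-35 - 14)*(-35) = -476/53 + (-35 - 14)*(-35) = -476/53 - 49*(-35) = -476/53 + 1715 = 90419/53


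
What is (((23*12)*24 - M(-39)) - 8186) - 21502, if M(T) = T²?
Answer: -24585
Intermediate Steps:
(((23*12)*24 - M(-39)) - 8186) - 21502 = (((23*12)*24 - 1*(-39)²) - 8186) - 21502 = ((276*24 - 1*1521) - 8186) - 21502 = ((6624 - 1521) - 8186) - 21502 = (5103 - 8186) - 21502 = -3083 - 21502 = -24585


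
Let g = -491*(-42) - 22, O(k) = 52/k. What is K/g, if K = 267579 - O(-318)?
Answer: 42545087/3275400 ≈ 12.989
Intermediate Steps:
g = 20600 (g = 20622 - 22 = 20600)
K = 42545087/159 (K = 267579 - 52/(-318) = 267579 - 52*(-1)/318 = 267579 - 1*(-26/159) = 267579 + 26/159 = 42545087/159 ≈ 2.6758e+5)
K/g = (42545087/159)/20600 = (42545087/159)*(1/20600) = 42545087/3275400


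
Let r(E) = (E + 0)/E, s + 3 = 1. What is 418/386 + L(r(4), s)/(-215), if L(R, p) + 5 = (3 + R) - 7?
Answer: 46479/41495 ≈ 1.1201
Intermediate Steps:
s = -2 (s = -3 + 1 = -2)
r(E) = 1 (r(E) = E/E = 1)
L(R, p) = -9 + R (L(R, p) = -5 + ((3 + R) - 7) = -5 + (-4 + R) = -9 + R)
418/386 + L(r(4), s)/(-215) = 418/386 + (-9 + 1)/(-215) = 418*(1/386) - 8*(-1/215) = 209/193 + 8/215 = 46479/41495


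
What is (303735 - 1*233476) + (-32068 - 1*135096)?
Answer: -96905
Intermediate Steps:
(303735 - 1*233476) + (-32068 - 1*135096) = (303735 - 233476) + (-32068 - 135096) = 70259 - 167164 = -96905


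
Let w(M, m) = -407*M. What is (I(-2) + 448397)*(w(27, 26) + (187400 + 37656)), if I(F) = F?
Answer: 95986572465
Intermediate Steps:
(I(-2) + 448397)*(w(27, 26) + (187400 + 37656)) = (-2 + 448397)*(-407*27 + (187400 + 37656)) = 448395*(-10989 + 225056) = 448395*214067 = 95986572465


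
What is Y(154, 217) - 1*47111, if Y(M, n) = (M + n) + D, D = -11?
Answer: -46751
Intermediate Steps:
Y(M, n) = -11 + M + n (Y(M, n) = (M + n) - 11 = -11 + M + n)
Y(154, 217) - 1*47111 = (-11 + 154 + 217) - 1*47111 = 360 - 47111 = -46751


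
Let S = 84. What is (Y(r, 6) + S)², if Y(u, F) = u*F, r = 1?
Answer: 8100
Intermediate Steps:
Y(u, F) = F*u
(Y(r, 6) + S)² = (6*1 + 84)² = (6 + 84)² = 90² = 8100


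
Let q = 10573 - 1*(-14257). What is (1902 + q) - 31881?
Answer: -5149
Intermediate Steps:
q = 24830 (q = 10573 + 14257 = 24830)
(1902 + q) - 31881 = (1902 + 24830) - 31881 = 26732 - 31881 = -5149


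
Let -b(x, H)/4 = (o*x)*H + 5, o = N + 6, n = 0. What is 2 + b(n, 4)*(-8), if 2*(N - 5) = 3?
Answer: 162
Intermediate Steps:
N = 13/2 (N = 5 + (½)*3 = 5 + 3/2 = 13/2 ≈ 6.5000)
o = 25/2 (o = 13/2 + 6 = 25/2 ≈ 12.500)
b(x, H) = -20 - 50*H*x (b(x, H) = -4*((25*x/2)*H + 5) = -4*(25*H*x/2 + 5) = -4*(5 + 25*H*x/2) = -20 - 50*H*x)
2 + b(n, 4)*(-8) = 2 + (-20 - 50*4*0)*(-8) = 2 + (-20 + 0)*(-8) = 2 - 20*(-8) = 2 + 160 = 162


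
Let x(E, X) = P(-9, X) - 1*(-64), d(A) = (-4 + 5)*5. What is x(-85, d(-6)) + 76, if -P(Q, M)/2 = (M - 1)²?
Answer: 108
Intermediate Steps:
d(A) = 5 (d(A) = 1*5 = 5)
P(Q, M) = -2*(-1 + M)² (P(Q, M) = -2*(M - 1)² = -2*(-1 + M)²)
x(E, X) = 64 - 2*(-1 + X)² (x(E, X) = -2*(-1 + X)² - 1*(-64) = -2*(-1 + X)² + 64 = 64 - 2*(-1 + X)²)
x(-85, d(-6)) + 76 = (64 - 2*(-1 + 5)²) + 76 = (64 - 2*4²) + 76 = (64 - 2*16) + 76 = (64 - 32) + 76 = 32 + 76 = 108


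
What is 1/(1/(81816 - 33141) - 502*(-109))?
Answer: 48675/2663398651 ≈ 1.8276e-5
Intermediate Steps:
1/(1/(81816 - 33141) - 502*(-109)) = 1/(1/48675 + 54718) = 1/(2663398651/48675) = 48675/2663398651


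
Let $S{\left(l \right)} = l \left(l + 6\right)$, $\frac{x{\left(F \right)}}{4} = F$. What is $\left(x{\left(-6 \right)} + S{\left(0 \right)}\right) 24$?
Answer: $-576$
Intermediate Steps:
$x{\left(F \right)} = 4 F$
$S{\left(l \right)} = l \left(6 + l\right)$
$\left(x{\left(-6 \right)} + S{\left(0 \right)}\right) 24 = \left(4 \left(-6\right) + 0 \left(6 + 0\right)\right) 24 = \left(-24 + 0 \cdot 6\right) 24 = \left(-24 + 0\right) 24 = \left(-24\right) 24 = -576$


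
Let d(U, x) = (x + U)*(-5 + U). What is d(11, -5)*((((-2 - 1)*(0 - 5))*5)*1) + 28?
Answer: 2728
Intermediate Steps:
d(U, x) = (-5 + U)*(U + x) (d(U, x) = (U + x)*(-5 + U) = (-5 + U)*(U + x))
d(11, -5)*((((-2 - 1)*(0 - 5))*5)*1) + 28 = (11² - 5*11 - 5*(-5) + 11*(-5))*((((-2 - 1)*(0 - 5))*5)*1) + 28 = (121 - 55 + 25 - 55)*((-3*(-5)*5)*1) + 28 = 36*((15*5)*1) + 28 = 36*(75*1) + 28 = 36*75 + 28 = 2700 + 28 = 2728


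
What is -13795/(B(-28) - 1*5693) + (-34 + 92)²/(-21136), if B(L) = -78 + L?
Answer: 68015821/30641916 ≈ 2.2197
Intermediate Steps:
-13795/(B(-28) - 1*5693) + (-34 + 92)²/(-21136) = -13795/((-78 - 28) - 1*5693) + (-34 + 92)²/(-21136) = -13795/(-106 - 5693) + 58²*(-1/21136) = -13795/(-5799) + 3364*(-1/21136) = -13795*(-1/5799) - 841/5284 = 13795/5799 - 841/5284 = 68015821/30641916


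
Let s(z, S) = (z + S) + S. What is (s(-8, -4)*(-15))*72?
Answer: 17280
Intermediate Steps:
s(z, S) = z + 2*S (s(z, S) = (S + z) + S = z + 2*S)
(s(-8, -4)*(-15))*72 = ((-8 + 2*(-4))*(-15))*72 = ((-8 - 8)*(-15))*72 = -16*(-15)*72 = 240*72 = 17280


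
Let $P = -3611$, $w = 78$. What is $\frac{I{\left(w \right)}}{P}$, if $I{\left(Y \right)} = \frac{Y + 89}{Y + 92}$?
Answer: $- \frac{167}{613870} \approx -0.00027204$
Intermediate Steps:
$I{\left(Y \right)} = \frac{89 + Y}{92 + Y}$
$\frac{I{\left(w \right)}}{P} = \frac{\frac{1}{92 + 78} \left(89 + 78\right)}{-3611} = \frac{1}{170} \cdot 167 \left(- \frac{1}{3611}\right) = \frac{167}{170} \left(- \frac{1}{3611}\right) = - \frac{167}{613870}$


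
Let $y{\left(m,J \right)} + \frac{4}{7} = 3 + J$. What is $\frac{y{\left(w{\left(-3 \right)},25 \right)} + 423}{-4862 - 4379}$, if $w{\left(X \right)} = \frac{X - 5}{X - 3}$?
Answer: $- \frac{3153}{64687} \approx -0.048742$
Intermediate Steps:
$w{\left(X \right)} = \frac{-5 + X}{-3 + X}$
$y{\left(m,J \right)} = \frac{17}{7} + J$ ($y{\left(m,J \right)} = - \frac{4}{7} + \left(3 + J\right) = \frac{17}{7} + J$)
$\frac{y{\left(w{\left(-3 \right)},25 \right)} + 423}{-4862 - 4379} = \frac{\left(\frac{17}{7} + 25\right) + 423}{-4862 - 4379} = \frac{\frac{192}{7} + 423}{-9241} = \frac{3153}{7} \left(- \frac{1}{9241}\right) = - \frac{3153}{64687}$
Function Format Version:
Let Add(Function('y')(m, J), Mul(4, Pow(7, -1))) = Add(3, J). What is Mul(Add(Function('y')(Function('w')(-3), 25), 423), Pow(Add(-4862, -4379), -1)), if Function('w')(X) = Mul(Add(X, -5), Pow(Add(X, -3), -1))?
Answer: Rational(-3153, 64687) ≈ -0.048742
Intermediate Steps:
Function('w')(X) = Mul(Pow(Add(-3, X), -1), Add(-5, X)) (Function('w')(X) = Mul(Add(-5, X), Pow(Add(-3, X), -1)) = Mul(Pow(Add(-3, X), -1), Add(-5, X)))
Function('y')(m, J) = Add(Rational(17, 7), J) (Function('y')(m, J) = Add(Rational(-4, 7), Add(3, J)) = Add(Rational(17, 7), J))
Mul(Add(Function('y')(Function('w')(-3), 25), 423), Pow(Add(-4862, -4379), -1)) = Mul(Add(Add(Rational(17, 7), 25), 423), Pow(Add(-4862, -4379), -1)) = Mul(Add(Rational(192, 7), 423), Pow(-9241, -1)) = Mul(Rational(3153, 7), Rational(-1, 9241)) = Rational(-3153, 64687)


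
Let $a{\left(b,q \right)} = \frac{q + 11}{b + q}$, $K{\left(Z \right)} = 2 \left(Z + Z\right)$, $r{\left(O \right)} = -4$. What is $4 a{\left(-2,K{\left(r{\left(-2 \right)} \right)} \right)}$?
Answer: $\frac{10}{9} \approx 1.1111$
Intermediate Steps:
$K{\left(Z \right)} = 4 Z$ ($K{\left(Z \right)} = 2 \cdot 2 Z = 4 Z$)
$a{\left(b,q \right)} = \frac{11 + q}{b + q}$
$4 a{\left(-2,K{\left(r{\left(-2 \right)} \right)} \right)} = 4 \frac{11 + 4 \left(-4\right)}{-2 + 4 \left(-4\right)} = 4 \frac{11 - 16}{-2 - 16} = 4 \frac{1}{-18} \left(-5\right) = 4 \left(\left(- \frac{1}{18}\right) \left(-5\right)\right) = 4 \cdot \frac{5}{18} = \frac{10}{9}$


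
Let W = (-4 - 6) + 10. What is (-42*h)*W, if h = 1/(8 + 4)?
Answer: 0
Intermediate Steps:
h = 1/12 ≈ 0.083333
W = 0 (W = -10 + 10 = 0)
(-42*h)*W = -42*1/12*0 = -7/2*0 = 0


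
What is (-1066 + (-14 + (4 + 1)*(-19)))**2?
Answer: 1380625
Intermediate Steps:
(-1066 + (-14 + (4 + 1)*(-19)))**2 = (-1066 + (-14 + 5*(-19)))**2 = (-1066 + (-14 - 95))**2 = (-1066 - 109)**2 = (-1175)**2 = 1380625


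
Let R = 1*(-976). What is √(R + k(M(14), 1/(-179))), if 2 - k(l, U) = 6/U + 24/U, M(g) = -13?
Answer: 2*√1099 ≈ 66.302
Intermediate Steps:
R = -976
k(l, U) = 2 - 30/U (k(l, U) = 2 - (6/U + 24/U) = 2 - 30/U)
√(R + k(M(14), 1/(-179))) = √(-976 + (2 - 30/(1/(-179)))) = √(-976 + (2 - 30/(-1/179))) = √(-976 + (2 - 30*(-179))) = √(-976 + (2 + 5370)) = √(-976 + 5372) = √4396 = 2*√1099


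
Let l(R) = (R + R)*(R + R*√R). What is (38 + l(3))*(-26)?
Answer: -1456 - 468*√3 ≈ -2266.6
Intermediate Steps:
l(R) = 2*R*(R + R^(3/2)) (l(R) = (2*R)*(R + R^(3/2)) = 2*R*(R + R^(3/2)))
(38 + l(3))*(-26) = (38 + (2*3² + 2*3^(5/2)))*(-26) = (38 + (2*9 + 2*(9*√3)))*(-26) = (38 + (18 + 18*√3))*(-26) = (56 + 18*√3)*(-26) = -1456 - 468*√3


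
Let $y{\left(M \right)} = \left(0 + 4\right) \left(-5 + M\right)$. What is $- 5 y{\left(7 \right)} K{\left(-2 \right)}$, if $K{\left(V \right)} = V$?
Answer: $80$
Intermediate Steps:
$y{\left(M \right)} = -20 + 4 M$ ($y{\left(M \right)} = 4 \left(-5 + M\right) = -20 + 4 M$)
$- 5 y{\left(7 \right)} K{\left(-2 \right)} = - 5 \left(-20 + 4 \cdot 7\right) \left(-2\right) = - 5 \left(-20 + 28\right) \left(-2\right) = \left(-5\right) 8 \left(-2\right) = \left(-40\right) \left(-2\right) = 80$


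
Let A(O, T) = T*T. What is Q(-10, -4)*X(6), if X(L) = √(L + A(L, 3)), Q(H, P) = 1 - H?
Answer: 11*√15 ≈ 42.603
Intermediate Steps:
A(O, T) = T²
X(L) = √(9 + L) (X(L) = √(L + 3²) = √(L + 9) = √(9 + L))
Q(-10, -4)*X(6) = (1 - 1*(-10))*√(9 + 6) = (1 + 10)*√15 = 11*√15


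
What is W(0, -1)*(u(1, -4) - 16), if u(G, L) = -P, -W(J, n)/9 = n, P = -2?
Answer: -126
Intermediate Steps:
W(J, n) = -9*n
u(G, L) = 2 (u(G, L) = -1*(-2) = 2)
W(0, -1)*(u(1, -4) - 16) = (-9*(-1))*(2 - 16) = 9*(-14) = -126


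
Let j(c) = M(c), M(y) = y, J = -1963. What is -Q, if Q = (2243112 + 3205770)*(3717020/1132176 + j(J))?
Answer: 503736533095199/47174 ≈ 1.0678e+10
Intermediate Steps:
j(c) = c
Q = -503736533095199/47174 (Q = (2243112 + 3205770)*(3717020/1132176 - 1963) = 5448882*(3717020*(1/1132176) - 1963) = 5448882*(929255/283044 - 1963) = 5448882*(-554686117/283044) = -503736533095199/47174 ≈ -1.0678e+10)
-Q = -1*(-503736533095199/47174) = 503736533095199/47174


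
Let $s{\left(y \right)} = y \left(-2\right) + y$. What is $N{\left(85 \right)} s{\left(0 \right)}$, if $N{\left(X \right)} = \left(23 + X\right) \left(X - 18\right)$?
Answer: $0$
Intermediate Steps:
$N{\left(X \right)} = \left(-18 + X\right) \left(23 + X\right)$ ($N{\left(X \right)} = \left(23 + X\right) \left(-18 + X\right) = \left(-18 + X\right) \left(23 + X\right)$)
$s{\left(y \right)} = - y$ ($s{\left(y \right)} = - 2 y + y = - y$)
$N{\left(85 \right)} s{\left(0 \right)} = \left(-414 + 85^{2} + 5 \cdot 85\right) \left(\left(-1\right) 0\right) = \left(-414 + 7225 + 425\right) 0 = 7236 \cdot 0 = 0$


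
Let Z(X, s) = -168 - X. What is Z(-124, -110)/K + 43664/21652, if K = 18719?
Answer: 204098432/101325947 ≈ 2.0143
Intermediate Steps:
Z(-124, -110)/K + 43664/21652 = (-168 - 1*(-124))/18719 + 43664/21652 = (-168 + 124)*(1/18719) + 43664*(1/21652) = -44*1/18719 + 10916/5413 = -44/18719 + 10916/5413 = 204098432/101325947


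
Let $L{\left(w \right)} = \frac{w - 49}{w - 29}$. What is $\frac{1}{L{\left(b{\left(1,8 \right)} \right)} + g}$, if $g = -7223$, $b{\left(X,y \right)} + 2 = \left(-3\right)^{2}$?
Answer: $- \frac{11}{79432} \approx -0.00013848$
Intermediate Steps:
$b{\left(X,y \right)} = 7$ ($b{\left(X,y \right)} = -2 + \left(-3\right)^{2} = -2 + 9 = 7$)
$L{\left(w \right)} = \frac{-49 + w}{-29 + w}$
$\frac{1}{L{\left(b{\left(1,8 \right)} \right)} + g} = \frac{1}{\frac{-49 + 7}{-29 + 7} - 7223} = \frac{1}{\frac{1}{-22} \left(-42\right) - 7223} = \frac{1}{\left(- \frac{1}{22}\right) \left(-42\right) - 7223} = \frac{1}{\frac{21}{11} - 7223} = \frac{1}{- \frac{79432}{11}} = - \frac{11}{79432}$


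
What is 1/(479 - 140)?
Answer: 1/339 ≈ 0.0029499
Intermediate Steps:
1/(479 - 140) = 1/339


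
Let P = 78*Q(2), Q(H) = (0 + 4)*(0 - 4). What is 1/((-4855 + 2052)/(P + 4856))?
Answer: -3608/2803 ≈ -1.2872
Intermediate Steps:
Q(H) = -16 (Q(H) = 4*(-4) = -16)
P = -1248 (P = 78*(-16) = -1248)
1/((-4855 + 2052)/(P + 4856)) = 1/((-4855 + 2052)/(-1248 + 4856)) = 1/(-2803/3608) = -3608/2803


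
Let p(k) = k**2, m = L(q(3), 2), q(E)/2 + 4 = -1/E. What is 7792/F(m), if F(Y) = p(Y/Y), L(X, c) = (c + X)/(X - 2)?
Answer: 7792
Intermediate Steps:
q(E) = -8 - 2/E (q(E) = -8 + 2*(-1/E) = -8 - 2/E)
L(X, c) = (X + c)/(-2 + X)
m = 5/8 (m = ((-8 - 2/3) + 2)/(-2 + (-8 - 2/3)) = (-26/3 + 2)/(-2 - 26/3) = -20/3/(-32/3) = -3/32*(-20/3) = 5/8 ≈ 0.62500)
F(Y) = 1 (F(Y) = (Y/Y)**2 = 1**2 = 1)
7792/F(m) = 7792/1 = 7792*1 = 7792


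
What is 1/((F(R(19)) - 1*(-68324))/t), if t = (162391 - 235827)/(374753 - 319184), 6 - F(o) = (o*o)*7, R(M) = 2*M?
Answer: -36718/1617669159 ≈ -2.2698e-5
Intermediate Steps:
F(o) = 6 - 7*o² (F(o) = 6 - o*o*7 = 6 - o²*7 = 6 - 7*o²)
t = -73436/55569 ≈ -1.3215
1/((F(R(19)) - 1*(-68324))/t) = 1/(((6 - 7*(2*19)²) - 1*(-68324))/(-73436/55569)) = 1/(((6 - 7*38²) + 68324)*(-55569/73436)) = 1/(((6 - 7*1444) + 68324)*(-55569/73436)) = 1/(((6 - 10108) + 68324)*(-55569/73436)) = 1/((-10102 + 68324)*(-55569/73436)) = 1/(58222*(-55569/73436)) = 1/(-1617669159/36718) = -36718/1617669159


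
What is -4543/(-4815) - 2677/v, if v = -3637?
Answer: 29412646/17512155 ≈ 1.6796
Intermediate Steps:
-4543/(-4815) - 2677/v = -4543/(-4815) - 2677/(-3637) = -4543*(-1/4815) - 2677*(-1/3637) = 4543/4815 + 2677/3637 = 29412646/17512155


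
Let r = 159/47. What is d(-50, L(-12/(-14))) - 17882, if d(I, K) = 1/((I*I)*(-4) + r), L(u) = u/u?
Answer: -8401696809/469841 ≈ -17882.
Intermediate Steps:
r = 159/47 (r = 159*(1/47) = 159/47 ≈ 3.3830)
L(u) = 1
d(I, K) = 1/(159/47 - 4*I**2) (d(I, K) = 1/((I*I)*(-4) + 159/47) = 1/(I**2*(-4) + 159/47) = 1/(-4*I**2 + 159/47) = 1/(159/47 - 4*I**2))
d(-50, L(-12/(-14))) - 17882 = -47/(-159 + 188*(-50)**2) - 17882 = -47/(-159 + 188*2500) - 17882 = -47/(-159 + 470000) - 17882 = -47/469841 - 17882 = -8401696809/469841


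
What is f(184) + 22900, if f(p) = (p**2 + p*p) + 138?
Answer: 90750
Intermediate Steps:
f(p) = 138 + 2*p**2 (f(p) = (p**2 + p**2) + 138 = 2*p**2 + 138 = 138 + 2*p**2)
f(184) + 22900 = (138 + 2*184**2) + 22900 = (138 + 2*33856) + 22900 = (138 + 67712) + 22900 = 67850 + 22900 = 90750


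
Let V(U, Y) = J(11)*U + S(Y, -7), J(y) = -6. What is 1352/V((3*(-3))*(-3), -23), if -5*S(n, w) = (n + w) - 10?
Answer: -676/77 ≈ -8.7792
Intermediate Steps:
S(n, w) = 2 - n/5 - w/5 (S(n, w) = -((n + w) - 10)/5 = -(-10 + n + w)/5 = 2 - n/5 - w/5)
V(U, Y) = 17/5 - 6*U - Y/5 (V(U, Y) = -6*U + (2 - Y/5 - ⅕*(-7)) = -6*U + (2 - Y/5 + 7/5) = -6*U + (17/5 - Y/5) = 17/5 - 6*U - Y/5)
1352/V((3*(-3))*(-3), -23) = 1352/(17/5 - 6*3*(-3)*(-3) - ⅕*(-23)) = 1352/(17/5 - (-54)*(-3) + 23/5) = 1352/(17/5 - 6*27 + 23/5) = 1352/(17/5 - 162 + 23/5) = 1352/(-154) = 1352*(-1/154) = -676/77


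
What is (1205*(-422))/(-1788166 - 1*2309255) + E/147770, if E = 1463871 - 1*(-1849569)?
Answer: 1365170116094/60547590117 ≈ 22.547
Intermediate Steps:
E = 3313440 (E = 1463871 + 1849569 = 3313440)
(1205*(-422))/(-1788166 - 1*2309255) + E/147770 = (1205*(-422))/(-1788166 - 1*2309255) + 3313440/147770 = -508510/(-1788166 - 2309255) + 3313440*(1/147770) = -508510/(-4097421) + 331344/14777 = -508510*(-1/4097421) + 331344/14777 = 508510/4097421 + 331344/14777 = 1365170116094/60547590117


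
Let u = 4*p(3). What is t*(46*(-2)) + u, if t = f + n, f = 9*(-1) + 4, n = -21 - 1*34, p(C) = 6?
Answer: 5544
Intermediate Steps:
n = -55 (n = -21 - 34 = -55)
f = -5 (f = -9 + 4 = -5)
t = -60 (t = -5 - 55 = -60)
u = 24 (u = 4*6 = 24)
t*(46*(-2)) + u = -2760*(-2) + 24 = -60*(-92) + 24 = 5520 + 24 = 5544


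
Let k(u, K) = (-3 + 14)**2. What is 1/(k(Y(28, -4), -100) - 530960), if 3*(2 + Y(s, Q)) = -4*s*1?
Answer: -1/530839 ≈ -1.8838e-6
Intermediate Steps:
Y(s, Q) = -2 - 4*s/3 (Y(s, Q) = -2 + (-4*s*1)/3 = -2 + (-4*s)/3 = -2 - 4*s/3)
k(u, K) = 121 (k(u, K) = 11**2 = 121)
1/(k(Y(28, -4), -100) - 530960) = 1/(121 - 530960) = 1/(-530839) = -1/530839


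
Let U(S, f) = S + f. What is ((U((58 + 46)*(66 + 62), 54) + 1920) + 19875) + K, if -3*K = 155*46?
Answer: 98353/3 ≈ 32784.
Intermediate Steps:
K = -7130/3 (K = -155*46/3 = -1/3*7130 = -7130/3 ≈ -2376.7)
((U((58 + 46)*(66 + 62), 54) + 1920) + 19875) + K = ((((58 + 46)*(66 + 62) + 54) + 1920) + 19875) - 7130/3 = (((104*128 + 54) + 1920) + 19875) - 7130/3 = (((13312 + 54) + 1920) + 19875) - 7130/3 = ((13366 + 1920) + 19875) - 7130/3 = (15286 + 19875) - 7130/3 = 35161 - 7130/3 = 98353/3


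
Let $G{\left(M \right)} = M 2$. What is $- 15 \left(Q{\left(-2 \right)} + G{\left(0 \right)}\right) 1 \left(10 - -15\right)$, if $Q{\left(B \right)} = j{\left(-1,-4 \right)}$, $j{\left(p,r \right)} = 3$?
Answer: $-1125$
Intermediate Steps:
$G{\left(M \right)} = 2 M$
$Q{\left(B \right)} = 3$
$- 15 \left(Q{\left(-2 \right)} + G{\left(0 \right)}\right) 1 \left(10 - -15\right) = - 15 \left(3 + 2 \cdot 0\right) 1 \left(10 - -15\right) = - 15 \left(3 + 0\right) 1 \left(10 + 15\right) = - 15 \cdot 3 \cdot 1 \cdot 25 = \left(-15\right) 3 \cdot 25 = \left(-45\right) 25 = -1125$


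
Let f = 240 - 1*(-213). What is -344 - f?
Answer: -797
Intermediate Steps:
f = 453 (f = 240 + 213 = 453)
-344 - f = -344 - 1*453 = -344 - 453 = -797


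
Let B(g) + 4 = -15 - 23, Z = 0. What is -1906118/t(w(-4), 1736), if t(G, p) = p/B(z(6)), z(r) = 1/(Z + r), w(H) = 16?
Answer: 2859177/62 ≈ 46116.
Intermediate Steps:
z(r) = 1/r (z(r) = 1/(0 + r) = 1/r)
B(g) = -42 (B(g) = -4 + (-15 - 23) = -4 - 38 = -42)
t(G, p) = -p/42 (t(G, p) = p/(-42) = p*(-1/42) = -p/42)
-1906118/t(w(-4), 1736) = -1906118/((-1/42*1736)) = -1906118/(-124/3) = -1906118*(-3/124) = 2859177/62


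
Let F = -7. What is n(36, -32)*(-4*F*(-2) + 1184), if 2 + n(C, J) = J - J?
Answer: -2256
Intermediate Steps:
n(C, J) = -2 (n(C, J) = -2 + (J - J) = -2 + 0 = -2)
n(36, -32)*(-4*F*(-2) + 1184) = -2*(-4*(-7)*(-2) + 1184) = -2*(28*(-2) + 1184) = -2*(-56 + 1184) = -2*1128 = -2256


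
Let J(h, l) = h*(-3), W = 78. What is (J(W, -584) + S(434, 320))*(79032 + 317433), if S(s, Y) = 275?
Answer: 16255065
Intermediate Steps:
J(h, l) = -3*h
(J(W, -584) + S(434, 320))*(79032 + 317433) = (-3*78 + 275)*(79032 + 317433) = (-234 + 275)*396465 = 41*396465 = 16255065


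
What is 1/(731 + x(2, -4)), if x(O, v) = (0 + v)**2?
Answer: 1/747 ≈ 0.0013387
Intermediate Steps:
x(O, v) = v**2
1/(731 + x(2, -4)) = 1/(731 + (-4)**2) = 1/(731 + 16) = 1/747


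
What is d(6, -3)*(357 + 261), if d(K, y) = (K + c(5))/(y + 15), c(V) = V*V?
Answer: 3193/2 ≈ 1596.5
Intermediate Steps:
c(V) = V**2
d(K, y) = (25 + K)/(15 + y) (d(K, y) = (K + 5**2)/(y + 15) = (K + 25)/(15 + y) = (25 + K)/(15 + y))
d(6, -3)*(357 + 261) = ((25 + 6)/(15 - 3))*(357 + 261) = (31/12)*618 = 3193/2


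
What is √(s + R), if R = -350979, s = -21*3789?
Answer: 2*I*√107637 ≈ 656.16*I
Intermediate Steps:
s = -79569
√(s + R) = √(-79569 - 350979) = √(-430548) = 2*I*√107637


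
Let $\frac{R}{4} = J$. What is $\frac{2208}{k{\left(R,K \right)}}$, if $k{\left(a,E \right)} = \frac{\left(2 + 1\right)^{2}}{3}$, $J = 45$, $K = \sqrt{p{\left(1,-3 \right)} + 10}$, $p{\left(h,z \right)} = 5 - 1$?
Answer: $736$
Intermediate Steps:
$p{\left(h,z \right)} = 4$ ($p{\left(h,z \right)} = 5 - 1 = 4$)
$K = \sqrt{14}$ ($K = \sqrt{4 + 10} = \sqrt{14} \approx 3.7417$)
$R = 180$ ($R = 4 \cdot 45 = 180$)
$k{\left(a,E \right)} = 3$ ($k{\left(a,E \right)} = 3^{2} \cdot \frac{1}{3} = 9 \cdot \frac{1}{3} = 3$)
$\frac{2208}{k{\left(R,K \right)}} = \frac{2208}{3} = 2208 \cdot \frac{1}{3} = 736$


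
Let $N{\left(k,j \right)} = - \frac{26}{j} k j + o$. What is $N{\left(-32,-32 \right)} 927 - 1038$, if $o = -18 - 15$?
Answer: $739635$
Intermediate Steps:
$o = -33$ ($o = -18 - 15 = -33$)
$N{\left(k,j \right)} = -33 - 26 k$ ($N{\left(k,j \right)} = - \frac{26}{j} k j - 33 = - \frac{26 k}{j} j - 33 = - 26 k - 33 = -33 - 26 k$)
$N{\left(-32,-32 \right)} 927 - 1038 = \left(-33 - -832\right) 927 - 1038 = \left(-33 + 832\right) 927 - 1038 = 799 \cdot 927 - 1038 = 740673 - 1038 = 739635$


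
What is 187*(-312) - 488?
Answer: -58832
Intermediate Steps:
187*(-312) - 488 = -58344 - 488 = -58832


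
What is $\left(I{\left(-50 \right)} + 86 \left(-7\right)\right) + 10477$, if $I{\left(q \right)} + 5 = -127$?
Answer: $9743$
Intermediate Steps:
$I{\left(q \right)} = -132$ ($I{\left(q \right)} = -5 - 127 = -132$)
$\left(I{\left(-50 \right)} + 86 \left(-7\right)\right) + 10477 = \left(-132 + 86 \left(-7\right)\right) + 10477 = \left(-132 - 602\right) + 10477 = -734 + 10477 = 9743$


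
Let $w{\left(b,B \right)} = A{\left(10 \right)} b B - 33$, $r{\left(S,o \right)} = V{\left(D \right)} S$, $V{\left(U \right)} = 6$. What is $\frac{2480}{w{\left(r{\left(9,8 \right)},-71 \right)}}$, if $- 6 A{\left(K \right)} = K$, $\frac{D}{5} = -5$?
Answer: $\frac{2480}{6357} \approx 0.39012$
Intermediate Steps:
$D = -25$ ($D = 5 \left(-5\right) = -25$)
$A{\left(K \right)} = - \frac{K}{6}$
$r{\left(S,o \right)} = 6 S$
$w{\left(b,B \right)} = -33 - \frac{5 B b}{3}$ ($w{\left(b,B \right)} = \left(- \frac{1}{6}\right) 10 b B - 33 = - \frac{5 b}{3} B - 33 = - \frac{5 B b}{3} - 33 = -33 - \frac{5 B b}{3}$)
$\frac{2480}{w{\left(r{\left(9,8 \right)},-71 \right)}} = \frac{2480}{-33 - - \frac{355 \cdot 6 \cdot 9}{3}} = \frac{2480}{-33 - \left(- \frac{355}{3}\right) 54} = \frac{2480}{-33 + 6390} = \frac{2480}{6357}$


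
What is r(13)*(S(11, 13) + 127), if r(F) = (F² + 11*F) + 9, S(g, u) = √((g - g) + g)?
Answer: 40767 + 321*√11 ≈ 41832.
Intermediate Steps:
S(g, u) = √g (S(g, u) = √(0 + g) = √g)
r(F) = 9 + F² + 11*F
r(13)*(S(11, 13) + 127) = (9 + 13² + 11*13)*(√11 + 127) = (9 + 169 + 143)*(127 + √11) = 321*(127 + √11) = 40767 + 321*√11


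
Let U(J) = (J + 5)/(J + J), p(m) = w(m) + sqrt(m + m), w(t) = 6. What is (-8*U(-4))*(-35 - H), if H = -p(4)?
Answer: -29 + 2*sqrt(2) ≈ -26.172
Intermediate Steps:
p(m) = 6 + sqrt(2)*sqrt(m) (p(m) = 6 + sqrt(m + m) = 6 + sqrt(2*m) = 6 + sqrt(2)*sqrt(m))
H = -6 - 2*sqrt(2) (H = -(6 + sqrt(2)*sqrt(4)) = -(6 + sqrt(2)*2) = -(6 + 2*sqrt(2)) = -6 - 2*sqrt(2) ≈ -8.8284)
U(J) = (5 + J)/(2*J) (U(J) = (5 + J)/((2*J)) = (5 + J)*(1/(2*J)) = (5 + J)/(2*J))
(-8*U(-4))*(-35 - H) = (-4*(5 - 4)/(-4))*(-35 - (-6 - 2*sqrt(2))) = (-4*(-1)/4)*(-35 + (6 + 2*sqrt(2))) = (-8*(-1/8))*(-29 + 2*sqrt(2)) = 1*(-29 + 2*sqrt(2)) = -29 + 2*sqrt(2)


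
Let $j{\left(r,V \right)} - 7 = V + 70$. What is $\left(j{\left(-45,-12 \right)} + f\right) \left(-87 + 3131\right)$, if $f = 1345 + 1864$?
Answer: $9966056$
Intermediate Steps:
$f = 3209$
$j{\left(r,V \right)} = 77 + V$ ($j{\left(r,V \right)} = 7 + \left(V + 70\right) = 7 + \left(70 + V\right) = 77 + V$)
$\left(j{\left(-45,-12 \right)} + f\right) \left(-87 + 3131\right) = \left(\left(77 - 12\right) + 3209\right) \left(-87 + 3131\right) = \left(65 + 3209\right) 3044 = 3274 \cdot 3044 = 9966056$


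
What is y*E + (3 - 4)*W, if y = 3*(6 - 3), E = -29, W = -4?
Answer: -257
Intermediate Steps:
y = 9 (y = 3*3 = 9)
y*E + (3 - 4)*W = 9*(-29) + (3 - 4)*(-4) = -261 - 1*(-4) = -261 + 4 = -257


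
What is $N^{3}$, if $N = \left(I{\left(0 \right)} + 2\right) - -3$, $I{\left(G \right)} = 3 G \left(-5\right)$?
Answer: $125$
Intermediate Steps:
$I{\left(G \right)} = - 15 G$
$N = 5$ ($N = \left(\left(-15\right) 0 + 2\right) - -3 = \left(0 + 2\right) + 3 = 2 + 3 = 5$)
$N^{3} = 5^{3} = 125$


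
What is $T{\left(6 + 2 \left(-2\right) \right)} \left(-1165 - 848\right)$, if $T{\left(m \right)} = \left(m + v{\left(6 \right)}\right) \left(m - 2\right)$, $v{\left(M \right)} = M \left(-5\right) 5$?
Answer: $0$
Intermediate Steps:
$v{\left(M \right)} = - 25 M$ ($v{\left(M \right)} = - 5 M 5 = - 25 M$)
$T{\left(m \right)} = \left(-150 + m\right) \left(-2 + m\right)$ ($T{\left(m \right)} = \left(m - 150\right) \left(m - 2\right) = \left(m - 150\right) \left(-2 + m\right) = \left(-150 + m\right) \left(-2 + m\right)$)
$T{\left(6 + 2 \left(-2\right) \right)} \left(-1165 - 848\right) = \left(300 + \left(6 + 2 \left(-2\right)\right)^{2} - 152 \left(6 + 2 \left(-2\right)\right)\right) \left(-1165 - 848\right) = \left(300 + \left(6 - 4\right)^{2} - 152 \left(6 - 4\right)\right) \left(-2013\right) = \left(300 + 2^{2} - 304\right) \left(-2013\right) = \left(300 + 4 - 304\right) \left(-2013\right) = 0 \left(-2013\right) = 0$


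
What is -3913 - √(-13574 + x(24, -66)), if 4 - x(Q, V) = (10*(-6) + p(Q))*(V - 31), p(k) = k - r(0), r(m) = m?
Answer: -3913 - I*√17062 ≈ -3913.0 - 130.62*I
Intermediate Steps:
p(k) = k (p(k) = k - 1*0 = k + 0 = k)
x(Q, V) = 4 - (-60 + Q)*(-31 + V) (x(Q, V) = 4 - (10*(-6) + Q)*(V - 31) = 4 - (-60 + Q)*(-31 + V))
-3913 - √(-13574 + x(24, -66)) = -3913 - √(-13574 + (-1856 + 31*24 + 60*(-66) - 1*24*(-66))) = -3913 - √(-13574 + (-1856 + 744 - 3960 + 1584)) = -3913 - √(-13574 - 3488) = -3913 - √(-17062) = -3913 - I*√17062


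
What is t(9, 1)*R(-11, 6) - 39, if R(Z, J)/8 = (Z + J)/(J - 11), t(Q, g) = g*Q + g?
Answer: 41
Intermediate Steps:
t(Q, g) = g + Q*g (t(Q, g) = Q*g + g = g + Q*g)
R(Z, J) = 8*(J + Z)/(-11 + J) (R(Z, J) = 8*((Z + J)/(J - 11)) = 8*((J + Z)/(-11 + J)) = 8*(J + Z)/(-11 + J))
t(9, 1)*R(-11, 6) - 39 = (1*(1 + 9))*(8*(6 - 11)/(-11 + 6)) - 39 = (1*10)*(8*(-5)/(-5)) - 39 = 10*(8*(-⅕)*(-5)) - 39 = 10*8 - 39 = 80 - 39 = 41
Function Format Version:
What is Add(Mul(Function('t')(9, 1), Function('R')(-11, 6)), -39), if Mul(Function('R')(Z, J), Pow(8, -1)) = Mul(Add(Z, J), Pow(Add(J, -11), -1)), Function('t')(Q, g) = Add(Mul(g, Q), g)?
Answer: 41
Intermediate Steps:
Function('t')(Q, g) = Add(g, Mul(Q, g)) (Function('t')(Q, g) = Add(Mul(Q, g), g) = Add(g, Mul(Q, g)))
Function('R')(Z, J) = Mul(8, Pow(Add(-11, J), -1), Add(J, Z)) (Function('R')(Z, J) = Mul(8, Mul(Add(Z, J), Pow(Add(J, -11), -1))) = Mul(8, Mul(Add(J, Z), Pow(Add(-11, J), -1))) = Mul(8, Mul(Pow(Add(-11, J), -1), Add(J, Z))) = Mul(8, Pow(Add(-11, J), -1), Add(J, Z)))
Add(Mul(Function('t')(9, 1), Function('R')(-11, 6)), -39) = Add(Mul(Mul(1, Add(1, 9)), Mul(8, Pow(Add(-11, 6), -1), Add(6, -11))), -39) = Add(Mul(Mul(1, 10), Mul(8, Pow(-5, -1), -5)), -39) = Add(Mul(10, Mul(8, Rational(-1, 5), -5)), -39) = Add(Mul(10, 8), -39) = Add(80, -39) = 41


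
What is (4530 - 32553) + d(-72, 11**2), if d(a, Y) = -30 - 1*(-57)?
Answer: -27996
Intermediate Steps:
d(a, Y) = 27 (d(a, Y) = -30 + 57 = 27)
(4530 - 32553) + d(-72, 11**2) = (4530 - 32553) + 27 = -28023 + 27 = -27996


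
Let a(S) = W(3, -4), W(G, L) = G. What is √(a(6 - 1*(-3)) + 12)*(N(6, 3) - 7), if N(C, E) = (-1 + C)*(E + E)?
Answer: 23*√15 ≈ 89.079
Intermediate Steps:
N(C, E) = 2*E*(-1 + C) (N(C, E) = (-1 + C)*(2*E) = 2*E*(-1 + C))
a(S) = 3
√(a(6 - 1*(-3)) + 12)*(N(6, 3) - 7) = √(3 + 12)*(2*3*(-1 + 6) - 7) = √15*(2*3*5 - 7) = √15*(30 - 7) = √15*23 = 23*√15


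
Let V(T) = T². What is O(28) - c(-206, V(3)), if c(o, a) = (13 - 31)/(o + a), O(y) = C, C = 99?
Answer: 19485/197 ≈ 98.909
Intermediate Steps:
O(y) = 99
c(o, a) = -18/(a + o)
O(28) - c(-206, V(3)) = 99 - (-18)/(3² - 206) = 99 - (-18)/(9 - 206) = 99 - (-18)/(-197) = 99 - (-18)*(-1)/197 = 99 - 1*18/197 = 99 - 18/197 = 19485/197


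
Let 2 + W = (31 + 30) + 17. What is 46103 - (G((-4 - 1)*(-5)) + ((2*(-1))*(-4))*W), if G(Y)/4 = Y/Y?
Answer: 45491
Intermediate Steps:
W = 76 (W = -2 + ((31 + 30) + 17) = -2 + (61 + 17) = -2 + 78 = 76)
G(Y) = 4 (G(Y) = 4*(Y/Y) = 4*1 = 4)
46103 - (G((-4 - 1)*(-5)) + ((2*(-1))*(-4))*W) = 46103 - (4 + ((2*(-1))*(-4))*76) = 46103 - (4 - 2*(-4)*76) = 46103 - (4 + 8*76) = 46103 - (4 + 608) = 46103 - 1*612 = 46103 - 612 = 45491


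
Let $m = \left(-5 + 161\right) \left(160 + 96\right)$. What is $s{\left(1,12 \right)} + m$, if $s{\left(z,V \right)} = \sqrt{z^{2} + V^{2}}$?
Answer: $39936 + \sqrt{145} \approx 39948.0$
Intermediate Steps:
$m = 39936$ ($m = 156 \cdot 256 = 39936$)
$s{\left(z,V \right)} = \sqrt{V^{2} + z^{2}}$
$s{\left(1,12 \right)} + m = \sqrt{12^{2} + 1^{2}} + 39936 = \sqrt{144 + 1} + 39936 = \sqrt{145} + 39936 = 39936 + \sqrt{145}$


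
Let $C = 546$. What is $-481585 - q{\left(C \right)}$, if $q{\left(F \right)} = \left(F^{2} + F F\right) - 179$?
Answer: $-1077638$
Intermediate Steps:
$q{\left(F \right)} = -179 + 2 F^{2}$ ($q{\left(F \right)} = \left(F^{2} + F^{2}\right) - 179 = 2 F^{2} - 179 = -179 + 2 F^{2}$)
$-481585 - q{\left(C \right)} = -481585 - \left(-179 + 2 \cdot 546^{2}\right) = -481585 - \left(-179 + 2 \cdot 298116\right) = -481585 - \left(-179 + 596232\right) = -481585 - 596053 = -1077638$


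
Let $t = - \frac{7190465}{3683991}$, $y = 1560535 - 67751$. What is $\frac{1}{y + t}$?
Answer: $\frac{3683991}{5499395630479} \approx 6.6989 \cdot 10^{-7}$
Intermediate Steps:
$y = 1492784$ ($y = 1560535 - 67751 = 1492784$)
$t = - \frac{7190465}{3683991}$ ($t = \left(-7190465\right) \frac{1}{3683991} = - \frac{7190465}{3683991} \approx -1.9518$)
$\frac{1}{y + t} = \frac{1}{1492784 - \frac{7190465}{3683991}} = \frac{1}{\frac{5499395630479}{3683991}} = \frac{3683991}{5499395630479}$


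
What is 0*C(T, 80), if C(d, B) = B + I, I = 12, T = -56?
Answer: 0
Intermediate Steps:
C(d, B) = 12 + B (C(d, B) = B + 12 = 12 + B)
0*C(T, 80) = 0*(12 + 80) = 0*92 = 0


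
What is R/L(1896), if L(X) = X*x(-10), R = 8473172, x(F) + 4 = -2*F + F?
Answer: 2118293/2844 ≈ 744.83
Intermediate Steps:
x(F) = -4 - F (x(F) = -4 + (-2*F + F) = -4 - F)
L(X) = 6*X (L(X) = X*(-4 - 1*(-10)) = X*(-4 + 10) = X*6 = 6*X)
R/L(1896) = 8473172/((6*1896)) = 8473172/11376 = 8473172*(1/11376) = 2118293/2844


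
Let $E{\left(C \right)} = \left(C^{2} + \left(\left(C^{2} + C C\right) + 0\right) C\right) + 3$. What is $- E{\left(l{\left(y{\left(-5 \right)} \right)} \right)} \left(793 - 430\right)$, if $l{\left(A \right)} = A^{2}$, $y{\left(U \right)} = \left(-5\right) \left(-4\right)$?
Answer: $-46522081089$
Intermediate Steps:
$y{\left(U \right)} = 20$
$E{\left(C \right)} = 3 + C^{2} + 2 C^{3}$ ($E{\left(C \right)} = \left(C^{2} + \left(\left(C^{2} + C^{2}\right) + 0\right) C\right) + 3 = \left(C^{2} + \left(2 C^{2} + 0\right) C\right) + 3 = \left(C^{2} + 2 C^{2} C\right) + 3 = \left(C^{2} + 2 C^{3}\right) + 3 = 3 + C^{2} + 2 C^{3}$)
$- E{\left(l{\left(y{\left(-5 \right)} \right)} \right)} \left(793 - 430\right) = - (3 + \left(20^{2}\right)^{2} + 2 \left(20^{2}\right)^{3}) \left(793 - 430\right) = - (3 + 400^{2} + 2 \cdot 400^{3}) 363 = - (3 + 160000 + 2 \cdot 64000000) 363 = - (3 + 160000 + 128000000) 363 = \left(-1\right) 128160003 \cdot 363 = \left(-128160003\right) 363 = -46522081089$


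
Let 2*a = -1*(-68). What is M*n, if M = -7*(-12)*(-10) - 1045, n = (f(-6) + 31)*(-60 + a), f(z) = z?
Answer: 1225250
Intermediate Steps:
a = 34 (a = (-1*(-68))/2 = (1/2)*68 = 34)
n = -650 (n = (-6 + 31)*(-60 + 34) = 25*(-26) = -650)
M = -1885 (M = 84*(-10) - 1045 = -840 - 1045 = -1885)
M*n = -1885*(-650) = 1225250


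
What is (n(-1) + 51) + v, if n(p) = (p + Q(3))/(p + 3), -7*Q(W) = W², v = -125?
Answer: -526/7 ≈ -75.143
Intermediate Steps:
Q(W) = -W²/7
n(p) = (-9/7 + p)/(3 + p) (n(p) = (p - ⅐*3²)/(p + 3) = (p - ⅐*9)/(3 + p) = (p - 9/7)/(3 + p) = (-9/7 + p)/(3 + p))
(n(-1) + 51) + v = ((-9/7 - 1)/(3 - 1) + 51) - 125 = (-16/7/2 + 51) - 125 = ((½)*(-16/7) + 51) - 125 = (-8/7 + 51) - 125 = 349/7 - 125 = -526/7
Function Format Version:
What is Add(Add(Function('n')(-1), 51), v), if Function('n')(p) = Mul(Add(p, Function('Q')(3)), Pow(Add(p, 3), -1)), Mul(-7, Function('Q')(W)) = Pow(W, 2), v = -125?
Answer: Rational(-526, 7) ≈ -75.143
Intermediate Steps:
Function('Q')(W) = Mul(Rational(-1, 7), Pow(W, 2))
Function('n')(p) = Mul(Pow(Add(3, p), -1), Add(Rational(-9, 7), p)) (Function('n')(p) = Mul(Add(p, Mul(Rational(-1, 7), Pow(3, 2))), Pow(Add(p, 3), -1)) = Mul(Add(p, Mul(Rational(-1, 7), 9)), Pow(Add(3, p), -1)) = Mul(Add(p, Rational(-9, 7)), Pow(Add(3, p), -1)) = Mul(Add(Rational(-9, 7), p), Pow(Add(3, p), -1)) = Mul(Pow(Add(3, p), -1), Add(Rational(-9, 7), p)))
Add(Add(Function('n')(-1), 51), v) = Add(Add(Mul(Pow(Add(3, -1), -1), Add(Rational(-9, 7), -1)), 51), -125) = Add(Add(Mul(Pow(2, -1), Rational(-16, 7)), 51), -125) = Add(Add(Mul(Rational(1, 2), Rational(-16, 7)), 51), -125) = Add(Add(Rational(-8, 7), 51), -125) = Add(Rational(349, 7), -125) = Rational(-526, 7)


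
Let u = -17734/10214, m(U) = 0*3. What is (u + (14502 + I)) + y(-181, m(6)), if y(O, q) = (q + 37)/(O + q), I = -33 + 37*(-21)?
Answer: 12654639078/924367 ≈ 13690.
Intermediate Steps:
m(U) = 0
I = -810 (I = -33 - 777 = -810)
y(O, q) = (37 + q)/(O + q)
u = -8867/5107 (u = -17734*1/10214 = -8867/5107 ≈ -1.7362)
(u + (14502 + I)) + y(-181, m(6)) = (-8867/5107 + (14502 - 810)) + (37 + 0)/(-181 + 0) = (-8867/5107 + 13692) + 37/(-181) = 69916177/5107 - 1/181*37 = 69916177/5107 - 37/181 = 12654639078/924367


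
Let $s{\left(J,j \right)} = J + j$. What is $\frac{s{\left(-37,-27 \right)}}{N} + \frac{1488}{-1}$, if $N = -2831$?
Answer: $- \frac{4212464}{2831} \approx -1488.0$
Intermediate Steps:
$\frac{s{\left(-37,-27 \right)}}{N} + \frac{1488}{-1} = \frac{-37 - 27}{-2831} + \frac{1488}{-1} = \left(-64\right) \left(- \frac{1}{2831}\right) + 1488 \left(-1\right) = \frac{64}{2831} - 1488 = - \frac{4212464}{2831}$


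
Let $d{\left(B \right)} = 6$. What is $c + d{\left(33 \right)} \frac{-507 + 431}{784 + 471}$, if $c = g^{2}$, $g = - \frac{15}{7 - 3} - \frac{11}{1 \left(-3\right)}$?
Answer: $- \frac{64409}{180720} \approx -0.3564$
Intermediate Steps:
$g = - \frac{1}{12}$ ($g = - \frac{15}{7 - 3} - \frac{11}{-3} = - \frac{15}{4} - - \frac{11}{3} = \left(-15\right) \frac{1}{4} + \frac{11}{3} = - \frac{15}{4} + \frac{11}{3} = - \frac{1}{12} \approx -0.083333$)
$c = \frac{1}{144}$ ($c = \left(- \frac{1}{12}\right)^{2} = \frac{1}{144} \approx 0.0069444$)
$c + d{\left(33 \right)} \frac{-507 + 431}{784 + 471} = \frac{1}{144} + 6 \frac{-507 + 431}{784 + 471} = \frac{1}{144} + 6 \left(- \frac{76}{1255}\right) = \frac{1}{144} - \frac{456}{1255} = - \frac{64409}{180720}$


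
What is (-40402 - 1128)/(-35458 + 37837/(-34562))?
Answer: 1435359860/1225537233 ≈ 1.1712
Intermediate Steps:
(-40402 - 1128)/(-35458 + 37837/(-34562)) = -41530/(-35458 + 37837*(-1/34562)) = -41530/(-35458 - 37837/34562) = -41530/(-1225537233/34562) = -41530*(-34562/1225537233) = 1435359860/1225537233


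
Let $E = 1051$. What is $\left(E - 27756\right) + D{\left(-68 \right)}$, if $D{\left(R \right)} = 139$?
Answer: $-26566$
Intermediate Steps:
$\left(E - 27756\right) + D{\left(-68 \right)} = \left(1051 - 27756\right) + 139 = -26705 + 139 = -26566$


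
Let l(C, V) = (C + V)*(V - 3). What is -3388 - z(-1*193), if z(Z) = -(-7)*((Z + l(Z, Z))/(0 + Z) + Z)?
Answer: 700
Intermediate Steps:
l(C, V) = (-3 + V)*(C + V) (l(C, V) = (C + V)*(-3 + V) = (-3 + V)*(C + V))
z(Z) = 7*Z + 7*(-5*Z + 2*Z²)/Z (z(Z) = -(-7)*((Z + (Z² - 3*Z - 3*Z + Z*Z))/(0 + Z) + Z) = -(-7)*((Z + (Z² - 3*Z - 3*Z + Z²))/Z + Z) = -(-7)*((Z + (-6*Z + 2*Z²))/Z + Z) = -(-7)*((-5*Z + 2*Z²)/Z + Z) = -(-7)*(Z + (-5*Z + 2*Z²)/Z) = -(-7*Z - 7*(-5*Z + 2*Z²)/Z) = 7*Z + 7*(-5*Z + 2*Z²)/Z)
-3388 - z(-1*193) = -3388 - (-35 + 21*(-1*193)) = -3388 - (-35 + 21*(-193)) = -3388 - (-35 - 4053) = -3388 - 1*(-4088) = -3388 + 4088 = 700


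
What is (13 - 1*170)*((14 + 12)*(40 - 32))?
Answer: -32656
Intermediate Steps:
(13 - 1*170)*((14 + 12)*(40 - 32)) = (13 - 170)*(26*8) = -157*208 = -32656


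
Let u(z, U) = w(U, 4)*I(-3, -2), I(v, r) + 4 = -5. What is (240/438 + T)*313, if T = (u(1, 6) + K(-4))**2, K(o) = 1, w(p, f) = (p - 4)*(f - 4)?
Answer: 35369/73 ≈ 484.51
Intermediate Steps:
w(p, f) = (-4 + f)*(-4 + p) (w(p, f) = (-4 + p)*(-4 + f) = (-4 + f)*(-4 + p))
I(v, r) = -9 (I(v, r) = -4 - 5 = -9)
u(z, U) = 0 (u(z, U) = (16 - 4*4 - 4*U + 4*U)*(-9) = (16 - 16 - 4*U + 4*U)*(-9) = 0*(-9) = 0)
T = 1 (T = (0 + 1)**2 = 1**2 = 1)
(240/438 + T)*313 = (240/438 + 1)*313 = (240*(1/438) + 1)*313 = (40/73 + 1)*313 = (113/73)*313 = 35369/73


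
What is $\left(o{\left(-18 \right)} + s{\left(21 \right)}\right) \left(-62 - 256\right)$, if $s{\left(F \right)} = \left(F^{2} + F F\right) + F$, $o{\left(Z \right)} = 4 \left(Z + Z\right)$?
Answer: $-241362$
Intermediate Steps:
$o{\left(Z \right)} = 8 Z$ ($o{\left(Z \right)} = 4 \cdot 2 Z = 8 Z$)
$s{\left(F \right)} = F + 2 F^{2}$ ($s{\left(F \right)} = \left(F^{2} + F^{2}\right) + F = 2 F^{2} + F = F + 2 F^{2}$)
$\left(o{\left(-18 \right)} + s{\left(21 \right)}\right) \left(-62 - 256\right) = \left(8 \left(-18\right) + 21 \left(1 + 2 \cdot 21\right)\right) \left(-62 - 256\right) = \left(-144 + 21 \left(1 + 42\right)\right) \left(-318\right) = \left(-144 + 21 \cdot 43\right) \left(-318\right) = \left(-144 + 903\right) \left(-318\right) = 759 \left(-318\right) = -241362$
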